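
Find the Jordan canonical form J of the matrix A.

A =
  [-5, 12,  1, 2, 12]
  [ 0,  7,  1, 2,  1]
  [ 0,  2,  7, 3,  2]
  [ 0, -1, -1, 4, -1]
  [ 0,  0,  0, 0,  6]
J_1(-5) ⊕ J_3(6) ⊕ J_1(6)

The characteristic polynomial is
  det(x·I − A) = x^5 - 19*x^4 + 96*x^3 + 216*x^2 - 3024*x + 6480 = (x - 6)^4*(x + 5)

Eigenvalues and multiplicities (the geometric multiplicity of λ is n − rank(A − λI), which equals the number of Jordan blocks for λ):
  λ = -5: algebraic multiplicity = 1, geometric multiplicity = 1
  λ = 6: algebraic multiplicity = 4, geometric multiplicity = 2

Determining the block sizes for each eigenvalue:
  λ = -5: one block (gm = 1), so the single block has size am = 1 → block sizes [1]
  λ = 6: with am = 4 and gm = 2, the partition is not yet determined (e.g. several partitions of 4 into 2 parts exist). Let N = A − (6)·I. Computing rank(N^1) = 3, rank(N^2) = 2, rank(N^3) = 1; the number of blocks of size ≥ j is rank(N^{j−1}) − rank(N^j), giving [2, 1, 1]. So we have 1 block(s) of size 3, 1 block(s) of size 1 → block sizes [3, 1]

Assembling the blocks gives a Jordan form
J =
  [-5, 0, 0, 0, 0]
  [ 0, 6, 1, 0, 0]
  [ 0, 0, 6, 1, 0]
  [ 0, 0, 0, 6, 0]
  [ 0, 0, 0, 0, 6]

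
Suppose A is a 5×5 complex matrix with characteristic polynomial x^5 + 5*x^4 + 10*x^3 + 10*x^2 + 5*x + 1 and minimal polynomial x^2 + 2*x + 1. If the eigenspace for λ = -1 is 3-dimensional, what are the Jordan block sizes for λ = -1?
Block sizes for λ = -1: [2, 2, 1]

Step 1 — from the characteristic polynomial, algebraic multiplicity of λ = -1 is 5. From dim ker(A − (-1)·I) = 3, there are exactly 3 Jordan blocks for λ = -1.
Step 2 — from the minimal polynomial, the factor (x + 1)^2 tells us the largest block for λ = -1 has size 2.
Step 3 — with total size 5, 3 blocks, and largest block 2, the block sizes (in nonincreasing order) are [2, 2, 1].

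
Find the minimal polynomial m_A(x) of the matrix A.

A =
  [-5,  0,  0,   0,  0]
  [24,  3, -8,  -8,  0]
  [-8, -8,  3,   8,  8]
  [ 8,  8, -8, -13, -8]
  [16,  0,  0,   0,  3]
x^2 + 2*x - 15

The characteristic polynomial is χ_A(x) = (x - 3)^2*(x + 5)^3, so the eigenvalues are known. The minimal polynomial is
  m_A(x) = Π_λ (x − λ)^{k_λ}
where k_λ is the size of the *largest* Jordan block for λ (equivalently, the smallest k with (A − λI)^k v = 0 for every generalised eigenvector v of λ).

  λ = -5: largest Jordan block has size 1, contributing (x + 5)
  λ = 3: largest Jordan block has size 1, contributing (x − 3)

So m_A(x) = (x - 3)*(x + 5) = x^2 + 2*x - 15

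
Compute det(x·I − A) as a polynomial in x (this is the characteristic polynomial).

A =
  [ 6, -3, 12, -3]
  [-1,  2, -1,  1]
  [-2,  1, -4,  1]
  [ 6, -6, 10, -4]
x^4

Expanding det(x·I − A) (e.g. by cofactor expansion or by noting that A is similar to its Jordan form J, which has the same characteristic polynomial as A) gives
  χ_A(x) = x^4
which factors as x^4. The eigenvalues (with algebraic multiplicities) are λ = 0 with multiplicity 4.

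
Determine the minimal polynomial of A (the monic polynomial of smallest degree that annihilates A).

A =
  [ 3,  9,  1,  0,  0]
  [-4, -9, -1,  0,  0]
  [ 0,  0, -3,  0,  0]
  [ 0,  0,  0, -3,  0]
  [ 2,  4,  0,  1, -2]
x^4 + 11*x^3 + 45*x^2 + 81*x + 54

The characteristic polynomial is χ_A(x) = (x + 2)*(x + 3)^4, so the eigenvalues are known. The minimal polynomial is
  m_A(x) = Π_λ (x − λ)^{k_λ}
where k_λ is the size of the *largest* Jordan block for λ (equivalently, the smallest k with (A − λI)^k v = 0 for every generalised eigenvector v of λ).

  λ = -3: largest Jordan block has size 3, contributing (x + 3)^3
  λ = -2: largest Jordan block has size 1, contributing (x + 2)

So m_A(x) = (x + 2)*(x + 3)^3 = x^4 + 11*x^3 + 45*x^2 + 81*x + 54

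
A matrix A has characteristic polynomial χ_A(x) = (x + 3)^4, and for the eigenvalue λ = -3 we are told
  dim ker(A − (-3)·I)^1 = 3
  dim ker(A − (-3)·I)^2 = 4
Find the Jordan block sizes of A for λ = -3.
Block sizes for λ = -3: [2, 1, 1]

From the dimensions of kernels of powers, the number of Jordan blocks of size at least j is d_j − d_{j−1} where d_j = dim ker(N^j) (with d_0 = 0). Computing the differences gives [3, 1].
The number of blocks of size exactly k is (#blocks of size ≥ k) − (#blocks of size ≥ k + 1), so the partition is: 2 block(s) of size 1, 1 block(s) of size 2.
In nonincreasing order the block sizes are [2, 1, 1].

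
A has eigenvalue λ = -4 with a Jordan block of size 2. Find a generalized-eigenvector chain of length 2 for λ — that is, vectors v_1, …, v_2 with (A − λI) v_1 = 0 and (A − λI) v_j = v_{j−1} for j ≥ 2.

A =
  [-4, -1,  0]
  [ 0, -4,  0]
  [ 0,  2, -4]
A Jordan chain for λ = -4 of length 2:
v_1 = (-1, 0, 2)ᵀ
v_2 = (0, 1, 0)ᵀ

Let N = A − (-4)·I. We want v_2 with N^2 v_2 = 0 but N^1 v_2 ≠ 0; then v_{j-1} := N · v_j for j = 2, …, 2.

Pick v_2 = (0, 1, 0)ᵀ.
Then v_1 = N · v_2 = (-1, 0, 2)ᵀ.

Sanity check: (A − (-4)·I) v_1 = (0, 0, 0)ᵀ = 0. ✓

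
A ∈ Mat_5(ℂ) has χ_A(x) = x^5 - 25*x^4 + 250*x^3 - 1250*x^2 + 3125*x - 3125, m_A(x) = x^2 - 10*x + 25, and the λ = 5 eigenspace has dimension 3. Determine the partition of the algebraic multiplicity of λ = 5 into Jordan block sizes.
Block sizes for λ = 5: [2, 2, 1]

Step 1 — from the characteristic polynomial, algebraic multiplicity of λ = 5 is 5. From dim ker(A − (5)·I) = 3, there are exactly 3 Jordan blocks for λ = 5.
Step 2 — from the minimal polynomial, the factor (x − 5)^2 tells us the largest block for λ = 5 has size 2.
Step 3 — with total size 5, 3 blocks, and largest block 2, the block sizes (in nonincreasing order) are [2, 2, 1].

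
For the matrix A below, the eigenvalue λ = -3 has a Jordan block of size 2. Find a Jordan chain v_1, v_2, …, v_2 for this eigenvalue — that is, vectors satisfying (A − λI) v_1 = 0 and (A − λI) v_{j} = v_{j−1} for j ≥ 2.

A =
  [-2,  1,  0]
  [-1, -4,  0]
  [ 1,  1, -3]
A Jordan chain for λ = -3 of length 2:
v_1 = (1, -1, 1)ᵀ
v_2 = (1, 0, 0)ᵀ

Let N = A − (-3)·I. We want v_2 with N^2 v_2 = 0 but N^1 v_2 ≠ 0; then v_{j-1} := N · v_j for j = 2, …, 2.

Pick v_2 = (1, 0, 0)ᵀ.
Then v_1 = N · v_2 = (1, -1, 1)ᵀ.

Sanity check: (A − (-3)·I) v_1 = (0, 0, 0)ᵀ = 0. ✓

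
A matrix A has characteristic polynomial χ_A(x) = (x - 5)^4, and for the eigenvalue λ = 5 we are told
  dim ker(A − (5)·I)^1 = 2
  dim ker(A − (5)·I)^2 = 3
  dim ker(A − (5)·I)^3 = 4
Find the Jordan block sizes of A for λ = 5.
Block sizes for λ = 5: [3, 1]

From the dimensions of kernels of powers, the number of Jordan blocks of size at least j is d_j − d_{j−1} where d_j = dim ker(N^j) (with d_0 = 0). Computing the differences gives [2, 1, 1].
The number of blocks of size exactly k is (#blocks of size ≥ k) − (#blocks of size ≥ k + 1), so the partition is: 1 block(s) of size 1, 1 block(s) of size 3.
In nonincreasing order the block sizes are [3, 1].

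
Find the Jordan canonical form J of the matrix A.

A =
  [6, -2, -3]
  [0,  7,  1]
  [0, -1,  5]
J_3(6)

The characteristic polynomial is
  det(x·I − A) = x^3 - 18*x^2 + 108*x - 216 = (x - 6)^3

Eigenvalues and multiplicities (the geometric multiplicity of λ is n − rank(A − λI), which equals the number of Jordan blocks for λ):
  λ = 6: algebraic multiplicity = 3, geometric multiplicity = 1

Determining the block sizes for each eigenvalue:
  λ = 6: one block (gm = 1), so the single block has size am = 3 → block sizes [3]

Assembling the blocks gives a Jordan form
J =
  [6, 1, 0]
  [0, 6, 1]
  [0, 0, 6]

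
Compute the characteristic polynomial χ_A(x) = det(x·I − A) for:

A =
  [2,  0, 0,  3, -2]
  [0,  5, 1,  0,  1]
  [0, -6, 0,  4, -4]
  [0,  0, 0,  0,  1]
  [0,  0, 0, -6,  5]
x^5 - 12*x^4 + 57*x^3 - 134*x^2 + 156*x - 72

Expanding det(x·I − A) (e.g. by cofactor expansion or by noting that A is similar to its Jordan form J, which has the same characteristic polynomial as A) gives
  χ_A(x) = x^5 - 12*x^4 + 57*x^3 - 134*x^2 + 156*x - 72
which factors as (x - 3)^2*(x - 2)^3. The eigenvalues (with algebraic multiplicities) are λ = 2 with multiplicity 3, λ = 3 with multiplicity 2.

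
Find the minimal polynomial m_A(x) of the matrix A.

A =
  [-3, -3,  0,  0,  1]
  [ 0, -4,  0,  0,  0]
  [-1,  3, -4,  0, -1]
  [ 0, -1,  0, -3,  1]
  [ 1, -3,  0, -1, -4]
x^4 + 14*x^3 + 73*x^2 + 168*x + 144

The characteristic polynomial is χ_A(x) = (x + 3)^2*(x + 4)^3, so the eigenvalues are known. The minimal polynomial is
  m_A(x) = Π_λ (x − λ)^{k_λ}
where k_λ is the size of the *largest* Jordan block for λ (equivalently, the smallest k with (A − λI)^k v = 0 for every generalised eigenvector v of λ).

  λ = -4: largest Jordan block has size 2, contributing (x + 4)^2
  λ = -3: largest Jordan block has size 2, contributing (x + 3)^2

So m_A(x) = (x + 3)^2*(x + 4)^2 = x^4 + 14*x^3 + 73*x^2 + 168*x + 144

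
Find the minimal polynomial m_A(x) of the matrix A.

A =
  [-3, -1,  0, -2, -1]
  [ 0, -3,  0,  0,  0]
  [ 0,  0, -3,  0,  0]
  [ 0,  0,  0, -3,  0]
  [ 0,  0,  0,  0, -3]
x^2 + 6*x + 9

The characteristic polynomial is χ_A(x) = (x + 3)^5, so the eigenvalues are known. The minimal polynomial is
  m_A(x) = Π_λ (x − λ)^{k_λ}
where k_λ is the size of the *largest* Jordan block for λ (equivalently, the smallest k with (A − λI)^k v = 0 for every generalised eigenvector v of λ).

  λ = -3: largest Jordan block has size 2, contributing (x + 3)^2

So m_A(x) = (x + 3)^2 = x^2 + 6*x + 9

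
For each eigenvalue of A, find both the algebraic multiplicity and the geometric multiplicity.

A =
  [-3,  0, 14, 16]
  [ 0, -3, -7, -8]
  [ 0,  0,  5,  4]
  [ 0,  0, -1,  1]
λ = -3: alg = 2, geom = 2; λ = 3: alg = 2, geom = 1

Step 1 — factor the characteristic polynomial to read off the algebraic multiplicities:
  χ_A(x) = (x - 3)^2*(x + 3)^2

Step 2 — compute geometric multiplicities via the rank-nullity identity g(λ) = n − rank(A − λI):
  rank(A − (-3)·I) = 2, so dim ker(A − (-3)·I) = n − 2 = 2
  rank(A − (3)·I) = 3, so dim ker(A − (3)·I) = n − 3 = 1

Summary:
  λ = -3: algebraic multiplicity = 2, geometric multiplicity = 2
  λ = 3: algebraic multiplicity = 2, geometric multiplicity = 1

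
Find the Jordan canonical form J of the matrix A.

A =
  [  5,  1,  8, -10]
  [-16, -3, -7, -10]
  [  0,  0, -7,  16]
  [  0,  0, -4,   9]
J_3(1) ⊕ J_1(1)

The characteristic polynomial is
  det(x·I − A) = x^4 - 4*x^3 + 6*x^2 - 4*x + 1 = (x - 1)^4

Eigenvalues and multiplicities (the geometric multiplicity of λ is n − rank(A − λI), which equals the number of Jordan blocks for λ):
  λ = 1: algebraic multiplicity = 4, geometric multiplicity = 2

Determining the block sizes for each eigenvalue:
  λ = 1: with am = 4 and gm = 2, the partition is not yet determined (e.g. several partitions of 4 into 2 parts exist). Let N = A − (1)·I. Computing rank(N^1) = 2, rank(N^2) = 1, rank(N^3) = 0; the number of blocks of size ≥ j is rank(N^{j−1}) − rank(N^j), giving [2, 1, 1]. So we have 1 block(s) of size 3, 1 block(s) of size 1 → block sizes [3, 1]

Assembling the blocks gives a Jordan form
J =
  [1, 1, 0, 0]
  [0, 1, 1, 0]
  [0, 0, 1, 0]
  [0, 0, 0, 1]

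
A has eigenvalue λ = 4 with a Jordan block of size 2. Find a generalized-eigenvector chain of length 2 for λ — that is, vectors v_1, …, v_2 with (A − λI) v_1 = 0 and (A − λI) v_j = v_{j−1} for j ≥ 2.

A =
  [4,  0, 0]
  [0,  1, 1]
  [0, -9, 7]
A Jordan chain for λ = 4 of length 2:
v_1 = (0, -3, -9)ᵀ
v_2 = (0, 1, 0)ᵀ

Let N = A − (4)·I. We want v_2 with N^2 v_2 = 0 but N^1 v_2 ≠ 0; then v_{j-1} := N · v_j for j = 2, …, 2.

Pick v_2 = (0, 1, 0)ᵀ.
Then v_1 = N · v_2 = (0, -3, -9)ᵀ.

Sanity check: (A − (4)·I) v_1 = (0, 0, 0)ᵀ = 0. ✓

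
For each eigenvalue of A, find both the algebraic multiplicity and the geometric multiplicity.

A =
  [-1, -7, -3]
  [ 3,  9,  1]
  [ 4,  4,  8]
λ = 4: alg = 1, geom = 1; λ = 6: alg = 2, geom = 1

Step 1 — factor the characteristic polynomial to read off the algebraic multiplicities:
  χ_A(x) = (x - 6)^2*(x - 4)

Step 2 — compute geometric multiplicities via the rank-nullity identity g(λ) = n − rank(A − λI):
  rank(A − (4)·I) = 2, so dim ker(A − (4)·I) = n − 2 = 1
  rank(A − (6)·I) = 2, so dim ker(A − (6)·I) = n − 2 = 1

Summary:
  λ = 4: algebraic multiplicity = 1, geometric multiplicity = 1
  λ = 6: algebraic multiplicity = 2, geometric multiplicity = 1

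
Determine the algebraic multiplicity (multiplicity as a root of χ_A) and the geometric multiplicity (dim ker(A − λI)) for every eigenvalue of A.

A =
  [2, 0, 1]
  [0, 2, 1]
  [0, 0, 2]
λ = 2: alg = 3, geom = 2

Step 1 — factor the characteristic polynomial to read off the algebraic multiplicities:
  χ_A(x) = (x - 2)^3

Step 2 — compute geometric multiplicities via the rank-nullity identity g(λ) = n − rank(A − λI):
  rank(A − (2)·I) = 1, so dim ker(A − (2)·I) = n − 1 = 2

Summary:
  λ = 2: algebraic multiplicity = 3, geometric multiplicity = 2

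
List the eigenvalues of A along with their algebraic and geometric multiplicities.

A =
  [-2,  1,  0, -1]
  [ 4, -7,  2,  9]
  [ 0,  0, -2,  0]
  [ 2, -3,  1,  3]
λ = -2: alg = 4, geom = 2

Step 1 — factor the characteristic polynomial to read off the algebraic multiplicities:
  χ_A(x) = (x + 2)^4

Step 2 — compute geometric multiplicities via the rank-nullity identity g(λ) = n − rank(A − λI):
  rank(A − (-2)·I) = 2, so dim ker(A − (-2)·I) = n − 2 = 2

Summary:
  λ = -2: algebraic multiplicity = 4, geometric multiplicity = 2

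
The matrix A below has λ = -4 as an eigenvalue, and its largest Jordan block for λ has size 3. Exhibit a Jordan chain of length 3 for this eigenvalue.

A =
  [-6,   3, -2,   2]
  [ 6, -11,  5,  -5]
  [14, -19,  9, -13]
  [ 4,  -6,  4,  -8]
A Jordan chain for λ = -4 of length 3:
v_1 = (2, -4, -12, -4)ᵀ
v_2 = (-2, 6, 14, 4)ᵀ
v_3 = (1, 0, 0, 0)ᵀ

Let N = A − (-4)·I. We want v_3 with N^3 v_3 = 0 but N^2 v_3 ≠ 0; then v_{j-1} := N · v_j for j = 3, …, 2.

Pick v_3 = (1, 0, 0, 0)ᵀ.
Then v_2 = N · v_3 = (-2, 6, 14, 4)ᵀ.
Then v_1 = N · v_2 = (2, -4, -12, -4)ᵀ.

Sanity check: (A − (-4)·I) v_1 = (0, 0, 0, 0)ᵀ = 0. ✓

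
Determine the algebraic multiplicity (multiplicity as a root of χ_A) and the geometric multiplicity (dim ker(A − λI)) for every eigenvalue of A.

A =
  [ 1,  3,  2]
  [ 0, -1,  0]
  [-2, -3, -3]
λ = -1: alg = 3, geom = 2

Step 1 — factor the characteristic polynomial to read off the algebraic multiplicities:
  χ_A(x) = (x + 1)^3

Step 2 — compute geometric multiplicities via the rank-nullity identity g(λ) = n − rank(A − λI):
  rank(A − (-1)·I) = 1, so dim ker(A − (-1)·I) = n − 1 = 2

Summary:
  λ = -1: algebraic multiplicity = 3, geometric multiplicity = 2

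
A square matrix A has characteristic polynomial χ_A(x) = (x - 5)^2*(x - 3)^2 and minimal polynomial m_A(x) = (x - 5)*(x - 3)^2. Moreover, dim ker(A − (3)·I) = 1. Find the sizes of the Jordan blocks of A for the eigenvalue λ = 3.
Block sizes for λ = 3: [2]

Step 1 — from the characteristic polynomial, algebraic multiplicity of λ = 3 is 2. From dim ker(A − (3)·I) = 1, there are exactly 1 Jordan blocks for λ = 3.
Step 2 — from the minimal polynomial, the factor (x − 3)^2 tells us the largest block for λ = 3 has size 2.
Step 3 — with total size 2, 1 blocks, and largest block 2, the block sizes (in nonincreasing order) are [2].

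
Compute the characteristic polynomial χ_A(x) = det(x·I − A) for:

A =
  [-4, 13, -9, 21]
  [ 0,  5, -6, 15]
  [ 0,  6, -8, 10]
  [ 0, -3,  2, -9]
x^4 + 16*x^3 + 96*x^2 + 256*x + 256

Expanding det(x·I − A) (e.g. by cofactor expansion or by noting that A is similar to its Jordan form J, which has the same characteristic polynomial as A) gives
  χ_A(x) = x^4 + 16*x^3 + 96*x^2 + 256*x + 256
which factors as (x + 4)^4. The eigenvalues (with algebraic multiplicities) are λ = -4 with multiplicity 4.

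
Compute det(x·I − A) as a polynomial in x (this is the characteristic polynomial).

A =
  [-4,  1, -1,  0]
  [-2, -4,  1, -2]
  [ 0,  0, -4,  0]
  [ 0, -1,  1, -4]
x^4 + 16*x^3 + 96*x^2 + 256*x + 256

Expanding det(x·I − A) (e.g. by cofactor expansion or by noting that A is similar to its Jordan form J, which has the same characteristic polynomial as A) gives
  χ_A(x) = x^4 + 16*x^3 + 96*x^2 + 256*x + 256
which factors as (x + 4)^4. The eigenvalues (with algebraic multiplicities) are λ = -4 with multiplicity 4.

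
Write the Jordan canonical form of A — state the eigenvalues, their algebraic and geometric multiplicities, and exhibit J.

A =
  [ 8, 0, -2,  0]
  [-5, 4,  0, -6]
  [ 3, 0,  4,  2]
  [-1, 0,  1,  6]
J_1(4) ⊕ J_3(6)

The characteristic polynomial is
  det(x·I − A) = x^4 - 22*x^3 + 180*x^2 - 648*x + 864 = (x - 6)^3*(x - 4)

Eigenvalues and multiplicities (the geometric multiplicity of λ is n − rank(A − λI), which equals the number of Jordan blocks for λ):
  λ = 4: algebraic multiplicity = 1, geometric multiplicity = 1
  λ = 6: algebraic multiplicity = 3, geometric multiplicity = 1

Determining the block sizes for each eigenvalue:
  λ = 4: one block (gm = 1), so the single block has size am = 1 → block sizes [1]
  λ = 6: one block (gm = 1), so the single block has size am = 3 → block sizes [3]

Assembling the blocks gives a Jordan form
J =
  [4, 0, 0, 0]
  [0, 6, 1, 0]
  [0, 0, 6, 1]
  [0, 0, 0, 6]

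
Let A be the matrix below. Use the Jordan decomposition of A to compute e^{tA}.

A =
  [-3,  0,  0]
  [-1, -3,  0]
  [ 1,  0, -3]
e^{tA} =
  [exp(-3*t), 0, 0]
  [-t*exp(-3*t), exp(-3*t), 0]
  [t*exp(-3*t), 0, exp(-3*t)]

Strategy: write A = P · J · P⁻¹ where J is a Jordan canonical form, so e^{tA} = P · e^{tJ} · P⁻¹, and e^{tJ} can be computed block-by-block.

A has Jordan form
J =
  [-3,  1,  0]
  [ 0, -3,  0]
  [ 0,  0, -3]
(up to reordering of blocks).

Per-block formulas:
  For a 2×2 Jordan block J_2(-3): exp(t · J_2(-3)) = e^(-3t)·(I + t·N), where N is the 2×2 nilpotent shift.
  For a 1×1 block at λ = -3: exp(t · [-3]) = [e^(-3t)].

After assembling e^{tJ} and conjugating by P, we get:

e^{tA} =
  [exp(-3*t), 0, 0]
  [-t*exp(-3*t), exp(-3*t), 0]
  [t*exp(-3*t), 0, exp(-3*t)]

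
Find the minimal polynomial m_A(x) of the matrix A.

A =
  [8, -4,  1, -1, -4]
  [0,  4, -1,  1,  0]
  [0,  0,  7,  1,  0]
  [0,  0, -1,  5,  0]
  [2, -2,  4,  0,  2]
x^3 - 16*x^2 + 84*x - 144

The characteristic polynomial is χ_A(x) = (x - 6)^3*(x - 4)^2, so the eigenvalues are known. The minimal polynomial is
  m_A(x) = Π_λ (x − λ)^{k_λ}
where k_λ is the size of the *largest* Jordan block for λ (equivalently, the smallest k with (A − λI)^k v = 0 for every generalised eigenvector v of λ).

  λ = 4: largest Jordan block has size 1, contributing (x − 4)
  λ = 6: largest Jordan block has size 2, contributing (x − 6)^2

So m_A(x) = (x - 6)^2*(x - 4) = x^3 - 16*x^2 + 84*x - 144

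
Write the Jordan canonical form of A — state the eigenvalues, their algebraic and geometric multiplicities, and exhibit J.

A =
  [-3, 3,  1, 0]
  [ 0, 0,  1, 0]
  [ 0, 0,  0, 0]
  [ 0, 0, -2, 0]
J_1(-3) ⊕ J_2(0) ⊕ J_1(0)

The characteristic polynomial is
  det(x·I − A) = x^4 + 3*x^3 = x^3*(x + 3)

Eigenvalues and multiplicities (the geometric multiplicity of λ is n − rank(A − λI), which equals the number of Jordan blocks for λ):
  λ = -3: algebraic multiplicity = 1, geometric multiplicity = 1
  λ = 0: algebraic multiplicity = 3, geometric multiplicity = 2

Determining the block sizes for each eigenvalue:
  λ = -3: one block (gm = 1), so the single block has size am = 1 → block sizes [1]
  λ = 0: 2 blocks summing to 3 forces exactly one block of size 2 and the rest size 1 → block sizes [2, 1]

Assembling the blocks gives a Jordan form
J =
  [-3, 0, 0, 0]
  [ 0, 0, 1, 0]
  [ 0, 0, 0, 0]
  [ 0, 0, 0, 0]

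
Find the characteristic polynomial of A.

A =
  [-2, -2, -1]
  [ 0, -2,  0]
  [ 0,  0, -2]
x^3 + 6*x^2 + 12*x + 8

Expanding det(x·I − A) (e.g. by cofactor expansion or by noting that A is similar to its Jordan form J, which has the same characteristic polynomial as A) gives
  χ_A(x) = x^3 + 6*x^2 + 12*x + 8
which factors as (x + 2)^3. The eigenvalues (with algebraic multiplicities) are λ = -2 with multiplicity 3.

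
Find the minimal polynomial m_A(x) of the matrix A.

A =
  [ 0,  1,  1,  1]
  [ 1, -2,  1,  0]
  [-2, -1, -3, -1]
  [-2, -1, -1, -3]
x^3 + 6*x^2 + 12*x + 8

The characteristic polynomial is χ_A(x) = (x + 2)^4, so the eigenvalues are known. The minimal polynomial is
  m_A(x) = Π_λ (x − λ)^{k_λ}
where k_λ is the size of the *largest* Jordan block for λ (equivalently, the smallest k with (A − λI)^k v = 0 for every generalised eigenvector v of λ).

  λ = -2: largest Jordan block has size 3, contributing (x + 2)^3

So m_A(x) = (x + 2)^3 = x^3 + 6*x^2 + 12*x + 8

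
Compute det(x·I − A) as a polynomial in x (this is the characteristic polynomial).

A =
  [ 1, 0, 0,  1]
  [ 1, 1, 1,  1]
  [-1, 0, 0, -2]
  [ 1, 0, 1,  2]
x^4 - 4*x^3 + 6*x^2 - 4*x + 1

Expanding det(x·I − A) (e.g. by cofactor expansion or by noting that A is similar to its Jordan form J, which has the same characteristic polynomial as A) gives
  χ_A(x) = x^4 - 4*x^3 + 6*x^2 - 4*x + 1
which factors as (x - 1)^4. The eigenvalues (with algebraic multiplicities) are λ = 1 with multiplicity 4.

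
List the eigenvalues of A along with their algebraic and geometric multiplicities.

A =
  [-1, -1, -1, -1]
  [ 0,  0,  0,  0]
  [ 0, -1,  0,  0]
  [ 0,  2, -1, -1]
λ = -1: alg = 2, geom = 1; λ = 0: alg = 2, geom = 1

Step 1 — factor the characteristic polynomial to read off the algebraic multiplicities:
  χ_A(x) = x^2*(x + 1)^2

Step 2 — compute geometric multiplicities via the rank-nullity identity g(λ) = n − rank(A − λI):
  rank(A − (-1)·I) = 3, so dim ker(A − (-1)·I) = n − 3 = 1
  rank(A − (0)·I) = 3, so dim ker(A − (0)·I) = n − 3 = 1

Summary:
  λ = -1: algebraic multiplicity = 2, geometric multiplicity = 1
  λ = 0: algebraic multiplicity = 2, geometric multiplicity = 1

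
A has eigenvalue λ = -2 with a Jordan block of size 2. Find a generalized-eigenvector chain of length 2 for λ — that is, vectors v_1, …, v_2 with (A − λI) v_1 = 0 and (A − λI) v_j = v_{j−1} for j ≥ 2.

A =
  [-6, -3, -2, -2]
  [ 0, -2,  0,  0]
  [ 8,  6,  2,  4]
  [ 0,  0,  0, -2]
A Jordan chain for λ = -2 of length 2:
v_1 = (-4, 0, 8, 0)ᵀ
v_2 = (1, 0, 0, 0)ᵀ

Let N = A − (-2)·I. We want v_2 with N^2 v_2 = 0 but N^1 v_2 ≠ 0; then v_{j-1} := N · v_j for j = 2, …, 2.

Pick v_2 = (1, 0, 0, 0)ᵀ.
Then v_1 = N · v_2 = (-4, 0, 8, 0)ᵀ.

Sanity check: (A − (-2)·I) v_1 = (0, 0, 0, 0)ᵀ = 0. ✓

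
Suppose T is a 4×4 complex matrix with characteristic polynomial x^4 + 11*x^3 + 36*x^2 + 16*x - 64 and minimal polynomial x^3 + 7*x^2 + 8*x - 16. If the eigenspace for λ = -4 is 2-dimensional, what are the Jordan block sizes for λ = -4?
Block sizes for λ = -4: [2, 1]

Step 1 — from the characteristic polynomial, algebraic multiplicity of λ = -4 is 3. From dim ker(T − (-4)·I) = 2, there are exactly 2 Jordan blocks for λ = -4.
Step 2 — from the minimal polynomial, the factor (x + 4)^2 tells us the largest block for λ = -4 has size 2.
Step 3 — with total size 3, 2 blocks, and largest block 2, the block sizes (in nonincreasing order) are [2, 1].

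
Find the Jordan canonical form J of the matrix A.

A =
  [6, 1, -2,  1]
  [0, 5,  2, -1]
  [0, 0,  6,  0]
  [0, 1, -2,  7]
J_2(6) ⊕ J_1(6) ⊕ J_1(6)

The characteristic polynomial is
  det(x·I − A) = x^4 - 24*x^3 + 216*x^2 - 864*x + 1296 = (x - 6)^4

Eigenvalues and multiplicities (the geometric multiplicity of λ is n − rank(A − λI), which equals the number of Jordan blocks for λ):
  λ = 6: algebraic multiplicity = 4, geometric multiplicity = 3

Determining the block sizes for each eigenvalue:
  λ = 6: 3 blocks summing to 4 forces exactly one block of size 2 and the rest size 1 → block sizes [2, 1, 1]

Assembling the blocks gives a Jordan form
J =
  [6, 1, 0, 0]
  [0, 6, 0, 0]
  [0, 0, 6, 0]
  [0, 0, 0, 6]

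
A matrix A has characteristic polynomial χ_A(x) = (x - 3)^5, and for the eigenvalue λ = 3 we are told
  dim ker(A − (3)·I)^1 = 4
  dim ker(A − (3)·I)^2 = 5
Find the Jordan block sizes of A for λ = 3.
Block sizes for λ = 3: [2, 1, 1, 1]

From the dimensions of kernels of powers, the number of Jordan blocks of size at least j is d_j − d_{j−1} where d_j = dim ker(N^j) (with d_0 = 0). Computing the differences gives [4, 1].
The number of blocks of size exactly k is (#blocks of size ≥ k) − (#blocks of size ≥ k + 1), so the partition is: 3 block(s) of size 1, 1 block(s) of size 2.
In nonincreasing order the block sizes are [2, 1, 1, 1].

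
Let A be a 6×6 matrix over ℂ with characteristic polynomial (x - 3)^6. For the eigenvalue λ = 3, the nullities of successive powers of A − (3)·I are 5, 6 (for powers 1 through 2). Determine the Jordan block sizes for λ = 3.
Block sizes for λ = 3: [2, 1, 1, 1, 1]

From the dimensions of kernels of powers, the number of Jordan blocks of size at least j is d_j − d_{j−1} where d_j = dim ker(N^j) (with d_0 = 0). Computing the differences gives [5, 1].
The number of blocks of size exactly k is (#blocks of size ≥ k) − (#blocks of size ≥ k + 1), so the partition is: 4 block(s) of size 1, 1 block(s) of size 2.
In nonincreasing order the block sizes are [2, 1, 1, 1, 1].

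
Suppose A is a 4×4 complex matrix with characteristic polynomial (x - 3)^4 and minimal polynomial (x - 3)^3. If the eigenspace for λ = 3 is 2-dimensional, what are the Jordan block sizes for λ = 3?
Block sizes for λ = 3: [3, 1]

Step 1 — from the characteristic polynomial, algebraic multiplicity of λ = 3 is 4. From dim ker(A − (3)·I) = 2, there are exactly 2 Jordan blocks for λ = 3.
Step 2 — from the minimal polynomial, the factor (x − 3)^3 tells us the largest block for λ = 3 has size 3.
Step 3 — with total size 4, 2 blocks, and largest block 3, the block sizes (in nonincreasing order) are [3, 1].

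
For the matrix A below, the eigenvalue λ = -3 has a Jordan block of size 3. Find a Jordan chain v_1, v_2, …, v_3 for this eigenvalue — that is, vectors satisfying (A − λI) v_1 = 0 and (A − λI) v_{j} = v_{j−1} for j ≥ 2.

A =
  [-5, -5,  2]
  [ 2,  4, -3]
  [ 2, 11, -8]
A Jordan chain for λ = -3 of length 3:
v_1 = (-2, 4, 8)ᵀ
v_2 = (-2, 2, 2)ᵀ
v_3 = (1, 0, 0)ᵀ

Let N = A − (-3)·I. We want v_3 with N^3 v_3 = 0 but N^2 v_3 ≠ 0; then v_{j-1} := N · v_j for j = 3, …, 2.

Pick v_3 = (1, 0, 0)ᵀ.
Then v_2 = N · v_3 = (-2, 2, 2)ᵀ.
Then v_1 = N · v_2 = (-2, 4, 8)ᵀ.

Sanity check: (A − (-3)·I) v_1 = (0, 0, 0)ᵀ = 0. ✓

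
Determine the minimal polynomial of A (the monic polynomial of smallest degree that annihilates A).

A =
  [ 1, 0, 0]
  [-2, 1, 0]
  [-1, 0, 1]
x^2 - 2*x + 1

The characteristic polynomial is χ_A(x) = (x - 1)^3, so the eigenvalues are known. The minimal polynomial is
  m_A(x) = Π_λ (x − λ)^{k_λ}
where k_λ is the size of the *largest* Jordan block for λ (equivalently, the smallest k with (A − λI)^k v = 0 for every generalised eigenvector v of λ).

  λ = 1: largest Jordan block has size 2, contributing (x − 1)^2

So m_A(x) = (x - 1)^2 = x^2 - 2*x + 1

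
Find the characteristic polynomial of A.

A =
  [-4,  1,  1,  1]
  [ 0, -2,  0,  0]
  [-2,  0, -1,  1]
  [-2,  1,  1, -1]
x^4 + 8*x^3 + 24*x^2 + 32*x + 16

Expanding det(x·I − A) (e.g. by cofactor expansion or by noting that A is similar to its Jordan form J, which has the same characteristic polynomial as A) gives
  χ_A(x) = x^4 + 8*x^3 + 24*x^2 + 32*x + 16
which factors as (x + 2)^4. The eigenvalues (with algebraic multiplicities) are λ = -2 with multiplicity 4.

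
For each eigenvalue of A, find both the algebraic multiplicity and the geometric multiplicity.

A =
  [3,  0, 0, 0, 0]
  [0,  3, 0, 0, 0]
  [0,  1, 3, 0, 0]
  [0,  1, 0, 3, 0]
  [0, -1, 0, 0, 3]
λ = 3: alg = 5, geom = 4

Step 1 — factor the characteristic polynomial to read off the algebraic multiplicities:
  χ_A(x) = (x - 3)^5

Step 2 — compute geometric multiplicities via the rank-nullity identity g(λ) = n − rank(A − λI):
  rank(A − (3)·I) = 1, so dim ker(A − (3)·I) = n − 1 = 4

Summary:
  λ = 3: algebraic multiplicity = 5, geometric multiplicity = 4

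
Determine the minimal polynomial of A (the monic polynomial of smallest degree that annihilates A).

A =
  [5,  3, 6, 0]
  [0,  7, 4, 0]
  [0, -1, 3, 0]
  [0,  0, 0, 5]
x^2 - 10*x + 25

The characteristic polynomial is χ_A(x) = (x - 5)^4, so the eigenvalues are known. The minimal polynomial is
  m_A(x) = Π_λ (x − λ)^{k_λ}
where k_λ is the size of the *largest* Jordan block for λ (equivalently, the smallest k with (A − λI)^k v = 0 for every generalised eigenvector v of λ).

  λ = 5: largest Jordan block has size 2, contributing (x − 5)^2

So m_A(x) = (x - 5)^2 = x^2 - 10*x + 25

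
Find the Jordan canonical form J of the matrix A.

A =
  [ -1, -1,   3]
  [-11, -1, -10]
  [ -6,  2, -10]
J_3(-4)

The characteristic polynomial is
  det(x·I − A) = x^3 + 12*x^2 + 48*x + 64 = (x + 4)^3

Eigenvalues and multiplicities (the geometric multiplicity of λ is n − rank(A − λI), which equals the number of Jordan blocks for λ):
  λ = -4: algebraic multiplicity = 3, geometric multiplicity = 1

Determining the block sizes for each eigenvalue:
  λ = -4: one block (gm = 1), so the single block has size am = 3 → block sizes [3]

Assembling the blocks gives a Jordan form
J =
  [-4,  1,  0]
  [ 0, -4,  1]
  [ 0,  0, -4]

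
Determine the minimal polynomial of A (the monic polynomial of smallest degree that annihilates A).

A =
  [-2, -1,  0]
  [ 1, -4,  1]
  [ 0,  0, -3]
x^3 + 9*x^2 + 27*x + 27

The characteristic polynomial is χ_A(x) = (x + 3)^3, so the eigenvalues are known. The minimal polynomial is
  m_A(x) = Π_λ (x − λ)^{k_λ}
where k_λ is the size of the *largest* Jordan block for λ (equivalently, the smallest k with (A − λI)^k v = 0 for every generalised eigenvector v of λ).

  λ = -3: largest Jordan block has size 3, contributing (x + 3)^3

So m_A(x) = (x + 3)^3 = x^3 + 9*x^2 + 27*x + 27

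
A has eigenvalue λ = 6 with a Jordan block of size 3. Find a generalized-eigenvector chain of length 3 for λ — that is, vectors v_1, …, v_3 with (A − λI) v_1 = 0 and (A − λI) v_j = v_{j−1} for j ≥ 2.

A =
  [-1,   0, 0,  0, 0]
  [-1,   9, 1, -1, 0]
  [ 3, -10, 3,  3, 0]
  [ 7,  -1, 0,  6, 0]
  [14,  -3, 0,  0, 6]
A Jordan chain for λ = 6 of length 3:
v_1 = (0, 0, -3, -3, -9)ᵀ
v_2 = (0, 3, -10, -1, -3)ᵀ
v_3 = (0, 1, 0, 0, 0)ᵀ

Let N = A − (6)·I. We want v_3 with N^3 v_3 = 0 but N^2 v_3 ≠ 0; then v_{j-1} := N · v_j for j = 3, …, 2.

Pick v_3 = (0, 1, 0, 0, 0)ᵀ.
Then v_2 = N · v_3 = (0, 3, -10, -1, -3)ᵀ.
Then v_1 = N · v_2 = (0, 0, -3, -3, -9)ᵀ.

Sanity check: (A − (6)·I) v_1 = (0, 0, 0, 0, 0)ᵀ = 0. ✓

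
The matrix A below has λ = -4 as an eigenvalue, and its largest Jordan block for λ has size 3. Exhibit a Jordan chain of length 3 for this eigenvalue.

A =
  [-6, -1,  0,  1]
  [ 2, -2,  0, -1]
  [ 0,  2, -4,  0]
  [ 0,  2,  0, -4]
A Jordan chain for λ = -4 of length 3:
v_1 = (2, 0, 4, 4)ᵀ
v_2 = (-2, 2, 0, 0)ᵀ
v_3 = (1, 0, 0, 0)ᵀ

Let N = A − (-4)·I. We want v_3 with N^3 v_3 = 0 but N^2 v_3 ≠ 0; then v_{j-1} := N · v_j for j = 3, …, 2.

Pick v_3 = (1, 0, 0, 0)ᵀ.
Then v_2 = N · v_3 = (-2, 2, 0, 0)ᵀ.
Then v_1 = N · v_2 = (2, 0, 4, 4)ᵀ.

Sanity check: (A − (-4)·I) v_1 = (0, 0, 0, 0)ᵀ = 0. ✓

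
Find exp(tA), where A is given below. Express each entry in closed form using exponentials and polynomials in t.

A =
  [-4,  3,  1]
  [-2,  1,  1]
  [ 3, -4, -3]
e^{tA} =
  [t^2*exp(-2*t)/2 - 2*t*exp(-2*t) + exp(-2*t), -t^2*exp(-2*t)/2 + 3*t*exp(-2*t), t*exp(-2*t)]
  [t^2*exp(-2*t)/2 - 2*t*exp(-2*t), -t^2*exp(-2*t)/2 + 3*t*exp(-2*t) + exp(-2*t), t*exp(-2*t)]
  [-t^2*exp(-2*t)/2 + 3*t*exp(-2*t), t^2*exp(-2*t)/2 - 4*t*exp(-2*t), -t*exp(-2*t) + exp(-2*t)]

Strategy: write A = P · J · P⁻¹ where J is a Jordan canonical form, so e^{tA} = P · e^{tJ} · P⁻¹, and e^{tJ} can be computed block-by-block.

A has Jordan form
J =
  [-2,  1,  0]
  [ 0, -2,  1]
  [ 0,  0, -2]
(up to reordering of blocks).

Per-block formulas:
  For a 3×3 Jordan block J_3(-2): exp(t · J_3(-2)) = e^(-2t)·(I + t·N + (t^2/2)·N^2), where N is the 3×3 nilpotent shift.

After assembling e^{tJ} and conjugating by P, we get:

e^{tA} =
  [t^2*exp(-2*t)/2 - 2*t*exp(-2*t) + exp(-2*t), -t^2*exp(-2*t)/2 + 3*t*exp(-2*t), t*exp(-2*t)]
  [t^2*exp(-2*t)/2 - 2*t*exp(-2*t), -t^2*exp(-2*t)/2 + 3*t*exp(-2*t) + exp(-2*t), t*exp(-2*t)]
  [-t^2*exp(-2*t)/2 + 3*t*exp(-2*t), t^2*exp(-2*t)/2 - 4*t*exp(-2*t), -t*exp(-2*t) + exp(-2*t)]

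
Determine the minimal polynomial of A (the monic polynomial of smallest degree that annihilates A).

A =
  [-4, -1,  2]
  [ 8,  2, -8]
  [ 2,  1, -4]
x^2 + 4*x + 4

The characteristic polynomial is χ_A(x) = (x + 2)^3, so the eigenvalues are known. The minimal polynomial is
  m_A(x) = Π_λ (x − λ)^{k_λ}
where k_λ is the size of the *largest* Jordan block for λ (equivalently, the smallest k with (A − λI)^k v = 0 for every generalised eigenvector v of λ).

  λ = -2: largest Jordan block has size 2, contributing (x + 2)^2

So m_A(x) = (x + 2)^2 = x^2 + 4*x + 4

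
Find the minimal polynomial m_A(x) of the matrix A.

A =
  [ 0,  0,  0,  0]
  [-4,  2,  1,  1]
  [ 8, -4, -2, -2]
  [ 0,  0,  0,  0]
x^2

The characteristic polynomial is χ_A(x) = x^4, so the eigenvalues are known. The minimal polynomial is
  m_A(x) = Π_λ (x − λ)^{k_λ}
where k_λ is the size of the *largest* Jordan block for λ (equivalently, the smallest k with (A − λI)^k v = 0 for every generalised eigenvector v of λ).

  λ = 0: largest Jordan block has size 2, contributing (x − 0)^2

So m_A(x) = x^2 = x^2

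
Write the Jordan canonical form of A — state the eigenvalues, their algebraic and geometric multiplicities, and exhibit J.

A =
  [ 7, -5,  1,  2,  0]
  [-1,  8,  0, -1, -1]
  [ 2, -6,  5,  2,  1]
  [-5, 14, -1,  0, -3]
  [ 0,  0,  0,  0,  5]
J_3(5) ⊕ J_2(5)

The characteristic polynomial is
  det(x·I − A) = x^5 - 25*x^4 + 250*x^3 - 1250*x^2 + 3125*x - 3125 = (x - 5)^5

Eigenvalues and multiplicities (the geometric multiplicity of λ is n − rank(A − λI), which equals the number of Jordan blocks for λ):
  λ = 5: algebraic multiplicity = 5, geometric multiplicity = 2

Determining the block sizes for each eigenvalue:
  λ = 5: with am = 5 and gm = 2, the partition is not yet determined (e.g. several partitions of 5 into 2 parts exist). Let N = A − (5)·I. Computing rank(N^1) = 3, rank(N^2) = 1, rank(N^3) = 0; the number of blocks of size ≥ j is rank(N^{j−1}) − rank(N^j), giving [2, 2, 1]. So we have 1 block(s) of size 3, 1 block(s) of size 2 → block sizes [3, 2]

Assembling the blocks gives a Jordan form
J =
  [5, 1, 0, 0, 0]
  [0, 5, 1, 0, 0]
  [0, 0, 5, 0, 0]
  [0, 0, 0, 5, 1]
  [0, 0, 0, 0, 5]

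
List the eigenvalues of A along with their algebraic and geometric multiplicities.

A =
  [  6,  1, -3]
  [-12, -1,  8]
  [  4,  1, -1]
λ = 1: alg = 2, geom = 1; λ = 2: alg = 1, geom = 1

Step 1 — factor the characteristic polynomial to read off the algebraic multiplicities:
  χ_A(x) = (x - 2)*(x - 1)^2

Step 2 — compute geometric multiplicities via the rank-nullity identity g(λ) = n − rank(A − λI):
  rank(A − (1)·I) = 2, so dim ker(A − (1)·I) = n − 2 = 1
  rank(A − (2)·I) = 2, so dim ker(A − (2)·I) = n − 2 = 1

Summary:
  λ = 1: algebraic multiplicity = 2, geometric multiplicity = 1
  λ = 2: algebraic multiplicity = 1, geometric multiplicity = 1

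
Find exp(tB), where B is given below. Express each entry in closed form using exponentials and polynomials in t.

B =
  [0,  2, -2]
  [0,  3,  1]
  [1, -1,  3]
e^{tB} =
  [t^2*exp(2*t) - 2*t*exp(2*t) + exp(2*t), 2*t*exp(2*t), 2*t^2*exp(2*t) - 2*t*exp(2*t)]
  [t^2*exp(2*t)/2, t*exp(2*t) + exp(2*t), t^2*exp(2*t) + t*exp(2*t)]
  [-t^2*exp(2*t)/2 + t*exp(2*t), -t*exp(2*t), -t^2*exp(2*t) + t*exp(2*t) + exp(2*t)]

Strategy: write B = P · J · P⁻¹ where J is a Jordan canonical form, so e^{tB} = P · e^{tJ} · P⁻¹, and e^{tJ} can be computed block-by-block.

B has Jordan form
J =
  [2, 1, 0]
  [0, 2, 1]
  [0, 0, 2]
(up to reordering of blocks).

Per-block formulas:
  For a 3×3 Jordan block J_3(2): exp(t · J_3(2)) = e^(2t)·(I + t·N + (t^2/2)·N^2), where N is the 3×3 nilpotent shift.

After assembling e^{tJ} and conjugating by P, we get:

e^{tB} =
  [t^2*exp(2*t) - 2*t*exp(2*t) + exp(2*t), 2*t*exp(2*t), 2*t^2*exp(2*t) - 2*t*exp(2*t)]
  [t^2*exp(2*t)/2, t*exp(2*t) + exp(2*t), t^2*exp(2*t) + t*exp(2*t)]
  [-t^2*exp(2*t)/2 + t*exp(2*t), -t*exp(2*t), -t^2*exp(2*t) + t*exp(2*t) + exp(2*t)]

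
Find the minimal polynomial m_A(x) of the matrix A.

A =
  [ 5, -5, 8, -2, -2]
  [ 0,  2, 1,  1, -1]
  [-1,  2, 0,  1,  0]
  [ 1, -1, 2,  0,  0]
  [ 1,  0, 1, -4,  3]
x^3 - 6*x^2 + 12*x - 8

The characteristic polynomial is χ_A(x) = (x - 2)^5, so the eigenvalues are known. The minimal polynomial is
  m_A(x) = Π_λ (x − λ)^{k_λ}
where k_λ is the size of the *largest* Jordan block for λ (equivalently, the smallest k with (A − λI)^k v = 0 for every generalised eigenvector v of λ).

  λ = 2: largest Jordan block has size 3, contributing (x − 2)^3

So m_A(x) = (x - 2)^3 = x^3 - 6*x^2 + 12*x - 8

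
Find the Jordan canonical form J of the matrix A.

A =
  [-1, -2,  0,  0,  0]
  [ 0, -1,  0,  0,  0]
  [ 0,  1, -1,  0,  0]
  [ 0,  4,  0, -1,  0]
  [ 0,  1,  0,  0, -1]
J_2(-1) ⊕ J_1(-1) ⊕ J_1(-1) ⊕ J_1(-1)

The characteristic polynomial is
  det(x·I − A) = x^5 + 5*x^4 + 10*x^3 + 10*x^2 + 5*x + 1 = (x + 1)^5

Eigenvalues and multiplicities (the geometric multiplicity of λ is n − rank(A − λI), which equals the number of Jordan blocks for λ):
  λ = -1: algebraic multiplicity = 5, geometric multiplicity = 4

Determining the block sizes for each eigenvalue:
  λ = -1: 4 blocks summing to 5 forces exactly one block of size 2 and the rest size 1 → block sizes [2, 1, 1, 1]

Assembling the blocks gives a Jordan form
J =
  [-1,  1,  0,  0,  0]
  [ 0, -1,  0,  0,  0]
  [ 0,  0, -1,  0,  0]
  [ 0,  0,  0, -1,  0]
  [ 0,  0,  0,  0, -1]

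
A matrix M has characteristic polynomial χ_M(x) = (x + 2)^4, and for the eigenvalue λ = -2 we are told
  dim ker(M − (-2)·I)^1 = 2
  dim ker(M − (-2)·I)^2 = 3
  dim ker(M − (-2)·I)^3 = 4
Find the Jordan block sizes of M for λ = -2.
Block sizes for λ = -2: [3, 1]

From the dimensions of kernels of powers, the number of Jordan blocks of size at least j is d_j − d_{j−1} where d_j = dim ker(N^j) (with d_0 = 0). Computing the differences gives [2, 1, 1].
The number of blocks of size exactly k is (#blocks of size ≥ k) − (#blocks of size ≥ k + 1), so the partition is: 1 block(s) of size 1, 1 block(s) of size 3.
In nonincreasing order the block sizes are [3, 1].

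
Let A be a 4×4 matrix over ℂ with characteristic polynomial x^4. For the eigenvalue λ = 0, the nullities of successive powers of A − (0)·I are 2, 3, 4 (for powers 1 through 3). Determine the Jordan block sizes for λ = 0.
Block sizes for λ = 0: [3, 1]

From the dimensions of kernels of powers, the number of Jordan blocks of size at least j is d_j − d_{j−1} where d_j = dim ker(N^j) (with d_0 = 0). Computing the differences gives [2, 1, 1].
The number of blocks of size exactly k is (#blocks of size ≥ k) − (#blocks of size ≥ k + 1), so the partition is: 1 block(s) of size 1, 1 block(s) of size 3.
In nonincreasing order the block sizes are [3, 1].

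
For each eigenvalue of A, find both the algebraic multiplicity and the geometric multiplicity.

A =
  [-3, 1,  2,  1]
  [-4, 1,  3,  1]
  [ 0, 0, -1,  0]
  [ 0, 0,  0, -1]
λ = -1: alg = 4, geom = 2

Step 1 — factor the characteristic polynomial to read off the algebraic multiplicities:
  χ_A(x) = (x + 1)^4

Step 2 — compute geometric multiplicities via the rank-nullity identity g(λ) = n − rank(A − λI):
  rank(A − (-1)·I) = 2, so dim ker(A − (-1)·I) = n − 2 = 2

Summary:
  λ = -1: algebraic multiplicity = 4, geometric multiplicity = 2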